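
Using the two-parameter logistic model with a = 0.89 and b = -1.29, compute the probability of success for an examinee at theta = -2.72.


a*(theta - b) = 0.89 * (-2.72 - -1.29) = -1.2727
exp(--1.2727) = 3.5705
P = 1 / (1 + 3.5705)
P = 0.2188

0.2188


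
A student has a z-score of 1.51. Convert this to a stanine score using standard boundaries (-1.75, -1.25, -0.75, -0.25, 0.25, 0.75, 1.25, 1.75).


Stanine boundaries: [-1.75, -1.25, -0.75, -0.25, 0.25, 0.75, 1.25, 1.75]
z = 1.51
Check each boundary:
  z >= -1.75 -> could be stanine 2
  z >= -1.25 -> could be stanine 3
  z >= -0.75 -> could be stanine 4
  z >= -0.25 -> could be stanine 5
  z >= 0.25 -> could be stanine 6
  z >= 0.75 -> could be stanine 7
  z >= 1.25 -> could be stanine 8
  z < 1.75
Highest qualifying boundary gives stanine = 8

8


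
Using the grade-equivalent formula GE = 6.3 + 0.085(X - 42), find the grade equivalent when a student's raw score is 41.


raw - median = 41 - 42 = -1
slope * diff = 0.085 * -1 = -0.085
GE = 6.3 + -0.085
GE = 6.215

6.215


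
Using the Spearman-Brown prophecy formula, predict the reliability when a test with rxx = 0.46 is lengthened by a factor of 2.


r_new = (n * rxx) / (1 + (n-1) * rxx)
r_new = (2 * 0.46) / (1 + 1 * 0.46)
r_new = 0.92 / 1.46
r_new = 0.6301

0.6301


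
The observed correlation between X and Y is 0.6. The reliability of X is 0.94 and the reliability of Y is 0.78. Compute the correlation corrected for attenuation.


r_corrected = rxy / sqrt(rxx * ryy)
= 0.6 / sqrt(0.94 * 0.78)
= 0.6 / sqrt(0.7332)
= 0.6 / 0.856271
r_corrected = 0.7007

0.7007


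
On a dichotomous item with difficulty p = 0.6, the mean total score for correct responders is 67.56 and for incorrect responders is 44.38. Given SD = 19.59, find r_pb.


q = 1 - p = 0.4
rpb = ((M1 - M0) / SD) * sqrt(p * q)
rpb = ((67.56 - 44.38) / 19.59) * sqrt(0.6 * 0.4)
rpb = 0.5797

0.5797


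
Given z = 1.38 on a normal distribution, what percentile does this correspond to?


CDF(z) = 0.5 * (1 + erf(z/sqrt(2)))
erf(0.9758) = 0.8324
CDF = 0.9162
Percentile rank = 0.9162 * 100 = 91.62

91.62


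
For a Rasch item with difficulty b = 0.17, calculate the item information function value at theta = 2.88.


P = 1/(1+exp(-(2.88-0.17))) = 0.9376
I = P*(1-P) = 0.9376 * 0.0624
I = 0.0585

0.0585


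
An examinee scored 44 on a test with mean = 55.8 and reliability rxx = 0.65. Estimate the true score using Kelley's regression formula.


T_est = rxx * X + (1 - rxx) * mean
T_est = 0.65 * 44 + 0.35 * 55.8
T_est = 28.6 + 19.53
T_est = 48.13

48.13


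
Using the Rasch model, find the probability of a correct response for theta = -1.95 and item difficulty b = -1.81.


theta - b = -1.95 - -1.81 = -0.14
exp(-(theta - b)) = exp(0.14) = 1.1503
P = 1 / (1 + 1.1503)
P = 0.4651

0.4651


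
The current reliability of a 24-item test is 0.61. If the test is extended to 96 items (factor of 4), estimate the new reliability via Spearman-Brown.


r_new = (n * rxx) / (1 + (n-1) * rxx)
r_new = (4 * 0.61) / (1 + 3 * 0.61)
r_new = 2.44 / 2.83
r_new = 0.8622

0.8622


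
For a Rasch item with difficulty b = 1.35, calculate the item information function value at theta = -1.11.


P = 1/(1+exp(-(-1.11-1.35))) = 0.0787
I = P*(1-P) = 0.0787 * 0.9213
I = 0.0725

0.0725


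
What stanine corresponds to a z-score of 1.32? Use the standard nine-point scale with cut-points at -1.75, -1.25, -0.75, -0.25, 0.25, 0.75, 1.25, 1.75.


Stanine boundaries: [-1.75, -1.25, -0.75, -0.25, 0.25, 0.75, 1.25, 1.75]
z = 1.32
Check each boundary:
  z >= -1.75 -> could be stanine 2
  z >= -1.25 -> could be stanine 3
  z >= -0.75 -> could be stanine 4
  z >= -0.25 -> could be stanine 5
  z >= 0.25 -> could be stanine 6
  z >= 0.75 -> could be stanine 7
  z >= 1.25 -> could be stanine 8
  z < 1.75
Highest qualifying boundary gives stanine = 8

8


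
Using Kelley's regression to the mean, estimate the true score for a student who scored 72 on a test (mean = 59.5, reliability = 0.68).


T_est = rxx * X + (1 - rxx) * mean
T_est = 0.68 * 72 + 0.32 * 59.5
T_est = 48.96 + 19.04
T_est = 68.0

68.0


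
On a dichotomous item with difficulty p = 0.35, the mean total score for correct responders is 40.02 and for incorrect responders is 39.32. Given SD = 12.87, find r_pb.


q = 1 - p = 0.65
rpb = ((M1 - M0) / SD) * sqrt(p * q)
rpb = ((40.02 - 39.32) / 12.87) * sqrt(0.35 * 0.65)
rpb = 0.0259

0.0259


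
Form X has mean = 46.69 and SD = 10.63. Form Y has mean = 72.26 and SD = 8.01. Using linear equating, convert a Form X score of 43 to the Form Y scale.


slope = SD_Y / SD_X = 8.01 / 10.63 ~ 0.7535
intercept = mean_Y - slope * mean_X = 72.26 - (8.01 / 10.63) * 46.69 ~ 37.0778
Y = slope * X + intercept. To avoid rounding drift from the rounded slope/intercept, evaluate the equivalent form Y = mean_Y + SD_Y * (X - mean_X) / SD_X at full precision:
Y = 72.26 + 8.01 * (43 - 46.69) / 10.63
Y = 72.26 - 8.01 * 3.69 / 10.63
Y = 72.26 - 29.5569 / 10.63
Y = 72.26 - 2.7805
Y = 69.4795

69.4795


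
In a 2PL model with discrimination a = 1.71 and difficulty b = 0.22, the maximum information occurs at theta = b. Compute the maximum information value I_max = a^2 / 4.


For 2PL, max info at theta = b = 0.22
I_max = a^2 / 4 = 1.71^2 / 4
= 2.9241 / 4
I_max = 0.731

0.731


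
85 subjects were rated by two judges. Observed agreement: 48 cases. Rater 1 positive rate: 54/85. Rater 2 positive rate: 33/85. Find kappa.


P_o = 48/85 = 0.564706
P_e = (54*33 + 31*52) / 7225 = 0.469758
kappa = (P_o - P_e) / (1 - P_e)
kappa = (0.564706 - 0.469758) / (1 - 0.469758)
kappa = 0.1791

0.1791


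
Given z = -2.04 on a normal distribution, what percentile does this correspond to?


CDF(z) = 0.5 * (1 + erf(z/sqrt(2)))
erf(-1.4425) = -0.9586
CDF = 0.0207
Percentile rank = 0.0207 * 100 = 2.07

2.07


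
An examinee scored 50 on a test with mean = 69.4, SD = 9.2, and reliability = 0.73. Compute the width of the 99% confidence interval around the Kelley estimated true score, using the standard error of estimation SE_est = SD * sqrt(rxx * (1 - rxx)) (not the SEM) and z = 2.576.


True score estimate = 0.73*50 + 0.27*69.4 = 55.238
SE_est = SD * sqrt(rxx * (1 - rxx)) = 9.2 * sqrt(0.73 * 0.27) = 9.2 * sqrt(0.1971) = 4.084427
CI = T_est +/- z * SE_est, so width = 2 * z * SE_est = 2 * 2.576 * 4.084427
Width = 21.043

21.043


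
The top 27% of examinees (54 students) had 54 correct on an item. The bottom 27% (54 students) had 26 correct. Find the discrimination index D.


p_upper = 54/54 = 1.0
p_lower = 26/54 = 0.4815
D = 1.0 - 0.4815 = 0.5185

0.5185


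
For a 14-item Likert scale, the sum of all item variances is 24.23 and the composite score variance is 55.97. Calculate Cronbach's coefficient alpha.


alpha = (k/(k-1)) * (1 - sum(si^2)/s_total^2)
= (14/13) * (1 - 24.23/55.97)
alpha = 0.6107

0.6107


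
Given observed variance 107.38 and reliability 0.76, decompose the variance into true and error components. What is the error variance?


var_true = rxx * var_obs = 0.76 * 107.38 = 81.6088
var_error = var_obs - var_true
var_error = 107.38 - 81.6088
var_error = 25.7712

25.7712


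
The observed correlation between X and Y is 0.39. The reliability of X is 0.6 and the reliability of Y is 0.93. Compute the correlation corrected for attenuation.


r_corrected = rxy / sqrt(rxx * ryy)
= 0.39 / sqrt(0.6 * 0.93)
= 0.39 / sqrt(0.558)
= 0.39 / 0.746994
r_corrected = 0.5221

0.5221


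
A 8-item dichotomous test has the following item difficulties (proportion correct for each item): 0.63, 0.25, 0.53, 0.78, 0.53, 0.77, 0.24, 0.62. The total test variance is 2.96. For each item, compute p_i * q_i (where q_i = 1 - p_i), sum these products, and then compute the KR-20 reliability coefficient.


For each item, compute p_i * q_i:
  Item 1: 0.63 * 0.37 = 0.2331
  Item 2: 0.25 * 0.75 = 0.1875
  Item 3: 0.53 * 0.47 = 0.2491
  Item 4: 0.78 * 0.22 = 0.1716
  Item 5: 0.53 * 0.47 = 0.2491
  Item 6: 0.77 * 0.23 = 0.1771
  Item 7: 0.24 * 0.76 = 0.1824
  Item 8: 0.62 * 0.38 = 0.2356
Sum(p_i * q_i) = 0.2331 + 0.1875 + 0.2491 + 0.1716 + 0.2491 + 0.1771 + 0.1824 + 0.2356 = 1.6855
KR-20 = (k/(k-1)) * (1 - Sum(p_i*q_i) / Var_total)
= (8/7) * (1 - 1.6855/2.96)
= 1.1429 * 0.4306
KR-20 = 0.4921

0.4921


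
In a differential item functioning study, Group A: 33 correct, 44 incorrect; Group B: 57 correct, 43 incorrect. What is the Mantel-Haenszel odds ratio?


Odds_A = 33/44 = 0.75
Odds_B = 57/43 = 1.3256
OR = Odds_A / Odds_B = 0.75 / 1.3256
Exactly, OR = (33 * 43) / (44 * 57) = 1419 / 2508
OR = 0.5658

0.5658


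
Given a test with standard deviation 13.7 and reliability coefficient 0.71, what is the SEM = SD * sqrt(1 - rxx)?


SEM = SD * sqrt(1 - rxx)
SEM = 13.7 * sqrt(1 - 0.71)
SEM = 13.7 * sqrt(0.29) = 13.7 * 0.538516
SEM = 7.3777

7.3777


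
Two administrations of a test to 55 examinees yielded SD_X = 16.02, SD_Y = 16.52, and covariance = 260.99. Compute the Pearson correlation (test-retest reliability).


r = cov(X,Y) / (SD_X * SD_Y)
r = 260.99 / (16.02 * 16.52)
r = 260.99 / 264.6504
r = 0.9862

0.9862


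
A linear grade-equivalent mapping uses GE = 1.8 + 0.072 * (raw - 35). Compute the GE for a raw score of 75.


raw - median = 75 - 35 = 40
slope * diff = 0.072 * 40 = 2.88
GE = 1.8 + 2.88
GE = 4.68

4.68


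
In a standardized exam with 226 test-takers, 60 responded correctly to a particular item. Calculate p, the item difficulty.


Item difficulty p = number correct / total examinees
p = 60 / 226
p = 0.2655

0.2655


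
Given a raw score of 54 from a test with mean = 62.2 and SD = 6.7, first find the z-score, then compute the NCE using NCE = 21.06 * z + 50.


z = (X - mean) / SD = (54 - 62.2) / 6.7
z = -8.2 / 6.7
z = -1.2239
NCE = NCE = 21.06z + 50
Carry z at full precision (z = -8.2 / 6.7) into the conversion:
NCE = 21.06 * (-8.2 / 6.7) + 50 = -172.692 / 6.7 + 50
NCE = -25.7749 + 50
NCE = 24.2251

24.2251


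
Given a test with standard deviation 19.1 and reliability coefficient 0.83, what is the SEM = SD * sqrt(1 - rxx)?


SEM = SD * sqrt(1 - rxx)
SEM = 19.1 * sqrt(1 - 0.83)
SEM = 19.1 * sqrt(0.17) = 19.1 * 0.412311
SEM = 7.8751

7.8751


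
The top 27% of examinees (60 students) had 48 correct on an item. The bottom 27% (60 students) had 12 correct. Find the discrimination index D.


p_upper = 48/60 = 0.8
p_lower = 12/60 = 0.2
D = 0.8 - 0.2 = 0.6

0.6


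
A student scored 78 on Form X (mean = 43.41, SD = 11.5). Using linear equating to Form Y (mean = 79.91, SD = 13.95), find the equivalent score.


slope = SD_Y / SD_X = 13.95 / 11.5 ~ 1.213
intercept = mean_Y - slope * mean_X = 79.91 - (13.95 / 11.5) * 43.41 ~ 27.2518
Y = slope * X + intercept. To avoid rounding drift from the rounded slope/intercept, evaluate the equivalent form Y = mean_Y + SD_Y * (X - mean_X) / SD_X at full precision:
Y = 79.91 + 13.95 * (78 - 43.41) / 11.5
Y = 79.91 + 13.95 * 34.59 / 11.5
Y = 79.91 + 482.5305 / 11.5
Y = 79.91 + 41.9592
Y = 121.8692

121.8692


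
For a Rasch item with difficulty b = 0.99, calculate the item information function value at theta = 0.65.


P = 1/(1+exp(-(0.65-0.99))) = 0.4158
I = P*(1-P) = 0.4158 * 0.5842
I = 0.2429

0.2429


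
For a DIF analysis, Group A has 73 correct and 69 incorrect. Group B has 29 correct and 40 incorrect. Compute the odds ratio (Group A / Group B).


Odds_A = 73/69 = 1.058
Odds_B = 29/40 = 0.725
OR = Odds_A / Odds_B = 1.058 / 0.725
Exactly, OR = (73 * 40) / (69 * 29) = 2920 / 2001
OR = 1.4593

1.4593


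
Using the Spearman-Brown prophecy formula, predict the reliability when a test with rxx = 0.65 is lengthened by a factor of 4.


r_new = (n * rxx) / (1 + (n-1) * rxx)
r_new = (4 * 0.65) / (1 + 3 * 0.65)
r_new = 2.6 / 2.95
r_new = 0.8814

0.8814


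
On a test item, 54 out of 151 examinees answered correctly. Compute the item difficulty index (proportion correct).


Item difficulty p = number correct / total examinees
p = 54 / 151
p = 0.3576

0.3576


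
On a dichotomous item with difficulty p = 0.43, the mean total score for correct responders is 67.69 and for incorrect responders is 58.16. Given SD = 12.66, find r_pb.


q = 1 - p = 0.57
rpb = ((M1 - M0) / SD) * sqrt(p * q)
rpb = ((67.69 - 58.16) / 12.66) * sqrt(0.43 * 0.57)
rpb = 0.3727

0.3727


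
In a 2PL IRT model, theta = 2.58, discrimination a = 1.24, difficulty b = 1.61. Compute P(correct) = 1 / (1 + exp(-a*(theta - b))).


a*(theta - b) = 1.24 * (2.58 - 1.61) = 1.2028
exp(-1.2028) = 0.3004
P = 1 / (1 + 0.3004)
P = 0.769

0.769


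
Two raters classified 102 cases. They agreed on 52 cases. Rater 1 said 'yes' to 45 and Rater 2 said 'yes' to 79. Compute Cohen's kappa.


P_o = 52/102 = 0.509804
P_e = (45*79 + 57*23) / 10404 = 0.467705
kappa = (P_o - P_e) / (1 - P_e)
kappa = (0.509804 - 0.467705) / (1 - 0.467705)
kappa = 0.0791

0.0791


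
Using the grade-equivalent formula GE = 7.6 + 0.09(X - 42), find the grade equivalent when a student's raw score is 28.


raw - median = 28 - 42 = -14
slope * diff = 0.09 * -14 = -1.26
GE = 7.6 + -1.26
GE = 6.34

6.34


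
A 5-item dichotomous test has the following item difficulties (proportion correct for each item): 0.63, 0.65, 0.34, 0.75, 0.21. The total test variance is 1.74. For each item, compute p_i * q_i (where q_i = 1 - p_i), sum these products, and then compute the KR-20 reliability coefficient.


For each item, compute p_i * q_i:
  Item 1: 0.63 * 0.37 = 0.2331
  Item 2: 0.65 * 0.35 = 0.2275
  Item 3: 0.34 * 0.66 = 0.2244
  Item 4: 0.75 * 0.25 = 0.1875
  Item 5: 0.21 * 0.79 = 0.1659
Sum(p_i * q_i) = 0.2331 + 0.2275 + 0.2244 + 0.1875 + 0.1659 = 1.0384
KR-20 = (k/(k-1)) * (1 - Sum(p_i*q_i) / Var_total)
= (5/4) * (1 - 1.0384/1.74)
= 1.25 * 0.4032
KR-20 = 0.504

0.504


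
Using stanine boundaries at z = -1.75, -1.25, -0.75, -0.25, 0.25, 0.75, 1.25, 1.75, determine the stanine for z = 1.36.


Stanine boundaries: [-1.75, -1.25, -0.75, -0.25, 0.25, 0.75, 1.25, 1.75]
z = 1.36
Check each boundary:
  z >= -1.75 -> could be stanine 2
  z >= -1.25 -> could be stanine 3
  z >= -0.75 -> could be stanine 4
  z >= -0.25 -> could be stanine 5
  z >= 0.25 -> could be stanine 6
  z >= 0.75 -> could be stanine 7
  z >= 1.25 -> could be stanine 8
  z < 1.75
Highest qualifying boundary gives stanine = 8

8


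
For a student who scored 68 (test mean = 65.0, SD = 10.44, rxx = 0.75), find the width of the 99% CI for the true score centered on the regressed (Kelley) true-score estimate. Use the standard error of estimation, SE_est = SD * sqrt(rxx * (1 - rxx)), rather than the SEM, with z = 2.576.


True score estimate = 0.75*68 + 0.25*65.0 = 67.25
SE_est = SD * sqrt(rxx * (1 - rxx)) = 10.44 * sqrt(0.75 * 0.25) = 10.44 * sqrt(0.1875) = 4.520653
CI = T_est +/- z * SE_est, so width = 2 * z * SE_est = 2 * 2.576 * 4.520653
Width = 23.2904

23.2904


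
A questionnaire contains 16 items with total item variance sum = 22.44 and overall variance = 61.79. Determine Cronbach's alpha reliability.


alpha = (k/(k-1)) * (1 - sum(si^2)/s_total^2)
= (16/15) * (1 - 22.44/61.79)
alpha = 0.6793

0.6793


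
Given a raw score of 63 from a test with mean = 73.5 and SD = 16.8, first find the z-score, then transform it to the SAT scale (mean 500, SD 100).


z = (X - mean) / SD = (63 - 73.5) / 16.8
z = -10.5 / 16.8
z = -0.625
SAT-scale = SAT = 500 + 100z
Carry z at full precision (z = -10.5 / 16.8) into the conversion:
SAT-scale = 500 + 100 * (-10.5 / 16.8) = 500 + -1050 / 16.8
SAT-scale = 500 + -62.5
SAT-scale = 437.5

437.5


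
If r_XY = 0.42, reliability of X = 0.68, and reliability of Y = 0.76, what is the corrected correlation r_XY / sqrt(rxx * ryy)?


r_corrected = rxy / sqrt(rxx * ryy)
= 0.42 / sqrt(0.68 * 0.76)
= 0.42 / sqrt(0.5168)
= 0.42 / 0.718888
r_corrected = 0.5842

0.5842


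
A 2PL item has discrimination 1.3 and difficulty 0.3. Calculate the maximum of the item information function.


For 2PL, max info at theta = b = 0.3
I_max = a^2 / 4 = 1.3^2 / 4
= 1.69 / 4
I_max = 0.4225

0.4225


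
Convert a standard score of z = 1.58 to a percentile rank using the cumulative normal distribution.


CDF(z) = 0.5 * (1 + erf(z/sqrt(2)))
erf(1.1172) = 0.8859
CDF = 0.9429
Percentile rank = 0.9429 * 100 = 94.29

94.29


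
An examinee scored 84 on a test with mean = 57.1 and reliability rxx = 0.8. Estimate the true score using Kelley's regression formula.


T_est = rxx * X + (1 - rxx) * mean
T_est = 0.8 * 84 + 0.2 * 57.1
T_est = 67.2 + 11.42
T_est = 78.62

78.62


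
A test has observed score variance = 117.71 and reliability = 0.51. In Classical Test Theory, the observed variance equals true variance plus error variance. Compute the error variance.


var_true = rxx * var_obs = 0.51 * 117.71 = 60.0321
var_error = var_obs - var_true
var_error = 117.71 - 60.0321
var_error = 57.6779

57.6779


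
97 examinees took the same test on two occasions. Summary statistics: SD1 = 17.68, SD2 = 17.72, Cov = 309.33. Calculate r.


r = cov(X,Y) / (SD_X * SD_Y)
r = 309.33 / (17.68 * 17.72)
r = 309.33 / 313.2896
r = 0.9874

0.9874


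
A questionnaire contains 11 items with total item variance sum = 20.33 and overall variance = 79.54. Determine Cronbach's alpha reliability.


alpha = (k/(k-1)) * (1 - sum(si^2)/s_total^2)
= (11/10) * (1 - 20.33/79.54)
alpha = 0.8188

0.8188


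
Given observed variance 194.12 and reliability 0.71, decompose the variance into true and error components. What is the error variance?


var_true = rxx * var_obs = 0.71 * 194.12 = 137.8252
var_error = var_obs - var_true
var_error = 194.12 - 137.8252
var_error = 56.2948

56.2948


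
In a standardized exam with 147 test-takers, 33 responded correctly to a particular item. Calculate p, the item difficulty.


Item difficulty p = number correct / total examinees
p = 33 / 147
p = 0.2245

0.2245


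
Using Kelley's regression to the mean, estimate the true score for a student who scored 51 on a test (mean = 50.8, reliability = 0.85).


T_est = rxx * X + (1 - rxx) * mean
T_est = 0.85 * 51 + 0.15 * 50.8
T_est = 43.35 + 7.62
T_est = 50.97

50.97


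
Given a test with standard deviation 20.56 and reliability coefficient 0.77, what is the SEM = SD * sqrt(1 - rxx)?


SEM = SD * sqrt(1 - rxx)
SEM = 20.56 * sqrt(1 - 0.77)
SEM = 20.56 * sqrt(0.23) = 20.56 * 0.479583
SEM = 9.8602

9.8602


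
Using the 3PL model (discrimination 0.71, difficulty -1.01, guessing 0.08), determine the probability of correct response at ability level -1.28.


logit = 0.71*(-1.28 - -1.01) = -0.1917
P* = 1/(1 + exp(--0.1917)) = 0.4522
P = 0.08 + (1 - 0.08) * 0.4522
P = 0.496

0.496


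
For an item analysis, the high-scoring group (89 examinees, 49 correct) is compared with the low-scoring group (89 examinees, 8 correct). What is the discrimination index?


p_upper = 49/89 = 0.5506
p_lower = 8/89 = 0.0899
D = 0.5506 - 0.0899 = 0.4607

0.4607


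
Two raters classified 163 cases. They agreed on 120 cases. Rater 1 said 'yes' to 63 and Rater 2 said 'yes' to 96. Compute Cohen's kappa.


P_o = 120/163 = 0.736196
P_e = (63*96 + 100*67) / 26569 = 0.479807
kappa = (P_o - P_e) / (1 - P_e)
kappa = (0.736196 - 0.479807) / (1 - 0.479807)
kappa = 0.4929

0.4929


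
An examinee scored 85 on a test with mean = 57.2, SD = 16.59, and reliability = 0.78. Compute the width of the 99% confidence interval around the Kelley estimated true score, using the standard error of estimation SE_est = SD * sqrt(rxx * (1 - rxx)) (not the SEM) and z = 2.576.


True score estimate = 0.78*85 + 0.22*57.2 = 78.884
SE_est = SD * sqrt(rxx * (1 - rxx)) = 16.59 * sqrt(0.78 * 0.22) = 16.59 * sqrt(0.1716) = 6.872346
CI = T_est +/- z * SE_est, so width = 2 * z * SE_est = 2 * 2.576 * 6.872346
Width = 35.4063

35.4063


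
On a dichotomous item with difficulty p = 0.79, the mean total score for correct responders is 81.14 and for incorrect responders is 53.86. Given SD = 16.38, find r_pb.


q = 1 - p = 0.21
rpb = ((M1 - M0) / SD) * sqrt(p * q)
rpb = ((81.14 - 53.86) / 16.38) * sqrt(0.79 * 0.21)
rpb = 0.6783

0.6783


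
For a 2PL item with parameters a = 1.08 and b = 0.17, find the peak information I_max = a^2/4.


For 2PL, max info at theta = b = 0.17
I_max = a^2 / 4 = 1.08^2 / 4
= 1.1664 / 4
I_max = 0.2916

0.2916


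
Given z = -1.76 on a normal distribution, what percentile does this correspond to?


CDF(z) = 0.5 * (1 + erf(z/sqrt(2)))
erf(-1.2445) = -0.9216
CDF = 0.0392
Percentile rank = 0.0392 * 100 = 3.92

3.92


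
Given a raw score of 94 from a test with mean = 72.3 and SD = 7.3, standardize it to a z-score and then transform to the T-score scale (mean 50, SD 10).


z = (X - mean) / SD = (94 - 72.3) / 7.3
z = 21.7 / 7.3
z = 2.9726
T-score = T = 50 + 10z
Carry z at full precision (z = 21.7 / 7.3) into the conversion:
T-score = 50 + 10 * (21.7 / 7.3) = 50 + 217 / 7.3
T-score = 50 + 29.726
T-score = 79.726

79.726


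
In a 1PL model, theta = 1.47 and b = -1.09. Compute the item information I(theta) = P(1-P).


P = 1/(1+exp(-(1.47--1.09))) = 0.9282
I = P*(1-P) = 0.9282 * 0.0718
I = 0.0666

0.0666


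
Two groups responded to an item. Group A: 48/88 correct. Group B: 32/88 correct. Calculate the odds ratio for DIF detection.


Odds_A = 48/40 = 1.2
Odds_B = 32/56 = 0.5714
OR = Odds_A / Odds_B = 1.2 / 0.5714
Exactly, OR = (48 * 56) / (40 * 32) = 2688 / 1280
OR = 2.1

2.1


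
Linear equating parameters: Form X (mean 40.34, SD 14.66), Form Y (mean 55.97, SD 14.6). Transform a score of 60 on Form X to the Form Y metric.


slope = SD_Y / SD_X = 14.6 / 14.66 ~ 0.9959
intercept = mean_Y - slope * mean_X = 55.97 - (14.6 / 14.66) * 40.34 ~ 15.7951
Y = slope * X + intercept. To avoid rounding drift from the rounded slope/intercept, evaluate the equivalent form Y = mean_Y + SD_Y * (X - mean_X) / SD_X at full precision:
Y = 55.97 + 14.6 * (60 - 40.34) / 14.66
Y = 55.97 + 14.6 * 19.66 / 14.66
Y = 55.97 + 287.036 / 14.66
Y = 55.97 + 19.5795
Y = 75.5495

75.5495


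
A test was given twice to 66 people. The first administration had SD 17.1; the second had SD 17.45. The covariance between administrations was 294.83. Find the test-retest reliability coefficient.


r = cov(X,Y) / (SD_X * SD_Y)
r = 294.83 / (17.1 * 17.45)
r = 294.83 / 298.395
r = 0.9881

0.9881


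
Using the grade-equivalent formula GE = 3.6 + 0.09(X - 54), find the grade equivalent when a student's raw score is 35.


raw - median = 35 - 54 = -19
slope * diff = 0.09 * -19 = -1.71
GE = 3.6 + -1.71
GE = 1.89

1.89


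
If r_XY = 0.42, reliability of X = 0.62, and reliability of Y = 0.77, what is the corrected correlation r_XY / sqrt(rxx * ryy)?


r_corrected = rxy / sqrt(rxx * ryy)
= 0.42 / sqrt(0.62 * 0.77)
= 0.42 / sqrt(0.4774)
= 0.42 / 0.690941
r_corrected = 0.6079

0.6079


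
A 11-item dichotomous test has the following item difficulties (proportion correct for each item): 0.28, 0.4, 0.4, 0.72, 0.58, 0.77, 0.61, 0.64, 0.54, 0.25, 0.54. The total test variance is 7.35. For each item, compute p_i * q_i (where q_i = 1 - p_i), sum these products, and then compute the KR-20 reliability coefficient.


For each item, compute p_i * q_i:
  Item 1: 0.28 * 0.72 = 0.2016
  Item 2: 0.4 * 0.6 = 0.24
  Item 3: 0.4 * 0.6 = 0.24
  Item 4: 0.72 * 0.28 = 0.2016
  Item 5: 0.58 * 0.42 = 0.2436
  Item 6: 0.77 * 0.23 = 0.1771
  Item 7: 0.61 * 0.39 = 0.2379
  Item 8: 0.64 * 0.36 = 0.2304
  Item 9: 0.54 * 0.46 = 0.2484
  Item 10: 0.25 * 0.75 = 0.1875
  Item 11: 0.54 * 0.46 = 0.2484
Sum(p_i * q_i) = 0.2016 + 0.24 + 0.24 + 0.2016 + 0.2436 + 0.1771 + 0.2379 + 0.2304 + 0.2484 + 0.1875 + 0.2484 = 2.4565
KR-20 = (k/(k-1)) * (1 - Sum(p_i*q_i) / Var_total)
= (11/10) * (1 - 2.4565/7.35)
= 1.1 * 0.6658
KR-20 = 0.7324

0.7324


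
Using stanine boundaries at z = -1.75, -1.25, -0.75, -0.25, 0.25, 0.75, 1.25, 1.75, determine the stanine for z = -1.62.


Stanine boundaries: [-1.75, -1.25, -0.75, -0.25, 0.25, 0.75, 1.25, 1.75]
z = -1.62
Check each boundary:
  z >= -1.75 -> could be stanine 2
  z < -1.25
  z < -0.75
  z < -0.25
  z < 0.25
  z < 0.75
  z < 1.25
  z < 1.75
Highest qualifying boundary gives stanine = 2

2


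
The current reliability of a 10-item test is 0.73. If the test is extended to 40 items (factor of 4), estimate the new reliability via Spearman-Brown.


r_new = (n * rxx) / (1 + (n-1) * rxx)
r_new = (4 * 0.73) / (1 + 3 * 0.73)
r_new = 2.92 / 3.19
r_new = 0.9154

0.9154


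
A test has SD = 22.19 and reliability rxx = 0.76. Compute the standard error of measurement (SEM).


SEM = SD * sqrt(1 - rxx)
SEM = 22.19 * sqrt(1 - 0.76)
SEM = 22.19 * sqrt(0.24) = 22.19 * 0.489898
SEM = 10.8708

10.8708


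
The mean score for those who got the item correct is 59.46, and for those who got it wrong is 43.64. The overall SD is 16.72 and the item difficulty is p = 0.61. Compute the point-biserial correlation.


q = 1 - p = 0.39
rpb = ((M1 - M0) / SD) * sqrt(p * q)
rpb = ((59.46 - 43.64) / 16.72) * sqrt(0.61 * 0.39)
rpb = 0.4615

0.4615


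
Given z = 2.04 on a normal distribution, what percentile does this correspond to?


CDF(z) = 0.5 * (1 + erf(z/sqrt(2)))
erf(1.4425) = 0.9586
CDF = 0.9793
Percentile rank = 0.9793 * 100 = 97.93

97.93


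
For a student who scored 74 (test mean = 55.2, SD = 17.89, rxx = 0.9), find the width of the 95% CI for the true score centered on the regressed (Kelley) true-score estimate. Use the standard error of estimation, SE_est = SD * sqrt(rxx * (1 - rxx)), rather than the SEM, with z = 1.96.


True score estimate = 0.9*74 + 0.1*55.2 = 72.12
SE_est = SD * sqrt(rxx * (1 - rxx)) = 17.89 * sqrt(0.9 * 0.1) = 17.89 * sqrt(0.09) = 5.367
CI = T_est +/- z * SE_est, so width = 2 * z * SE_est = 2 * 1.96 * 5.367
Width = 21.0386

21.0386


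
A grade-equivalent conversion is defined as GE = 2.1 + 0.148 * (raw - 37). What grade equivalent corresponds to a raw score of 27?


raw - median = 27 - 37 = -10
slope * diff = 0.148 * -10 = -1.48
GE = 2.1 + -1.48
GE = 0.62

0.62


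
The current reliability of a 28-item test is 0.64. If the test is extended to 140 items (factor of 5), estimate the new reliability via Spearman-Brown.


r_new = (n * rxx) / (1 + (n-1) * rxx)
r_new = (5 * 0.64) / (1 + 4 * 0.64)
r_new = 3.2 / 3.56
r_new = 0.8989

0.8989


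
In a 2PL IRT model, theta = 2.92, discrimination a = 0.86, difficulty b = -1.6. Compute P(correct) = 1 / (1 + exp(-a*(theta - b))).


a*(theta - b) = 0.86 * (2.92 - -1.6) = 3.8872
exp(-3.8872) = 0.0205
P = 1 / (1 + 0.0205)
P = 0.9799

0.9799


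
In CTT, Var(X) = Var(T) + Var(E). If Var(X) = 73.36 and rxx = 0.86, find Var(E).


var_true = rxx * var_obs = 0.86 * 73.36 = 63.0896
var_error = var_obs - var_true
var_error = 73.36 - 63.0896
var_error = 10.2704

10.2704


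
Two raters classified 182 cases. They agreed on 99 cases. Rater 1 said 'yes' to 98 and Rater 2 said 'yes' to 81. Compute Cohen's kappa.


P_o = 99/182 = 0.543956
P_e = (98*81 + 84*101) / 33124 = 0.495773
kappa = (P_o - P_e) / (1 - P_e)
kappa = (0.543956 - 0.495773) / (1 - 0.495773)
kappa = 0.0956

0.0956


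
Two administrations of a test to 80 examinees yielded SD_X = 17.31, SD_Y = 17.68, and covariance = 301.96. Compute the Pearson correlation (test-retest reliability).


r = cov(X,Y) / (SD_X * SD_Y)
r = 301.96 / (17.31 * 17.68)
r = 301.96 / 306.0408
r = 0.9867

0.9867


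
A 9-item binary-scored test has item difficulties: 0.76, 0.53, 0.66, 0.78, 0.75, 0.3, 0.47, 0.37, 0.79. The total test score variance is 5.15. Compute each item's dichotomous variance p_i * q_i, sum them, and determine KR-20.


For each item, compute p_i * q_i:
  Item 1: 0.76 * 0.24 = 0.1824
  Item 2: 0.53 * 0.47 = 0.2491
  Item 3: 0.66 * 0.34 = 0.2244
  Item 4: 0.78 * 0.22 = 0.1716
  Item 5: 0.75 * 0.25 = 0.1875
  Item 6: 0.3 * 0.7 = 0.21
  Item 7: 0.47 * 0.53 = 0.2491
  Item 8: 0.37 * 0.63 = 0.2331
  Item 9: 0.79 * 0.21 = 0.1659
Sum(p_i * q_i) = 0.1824 + 0.2491 + 0.2244 + 0.1716 + 0.1875 + 0.21 + 0.2491 + 0.2331 + 0.1659 = 1.8731
KR-20 = (k/(k-1)) * (1 - Sum(p_i*q_i) / Var_total)
= (9/8) * (1 - 1.8731/5.15)
= 1.125 * 0.6363
KR-20 = 0.7158

0.7158


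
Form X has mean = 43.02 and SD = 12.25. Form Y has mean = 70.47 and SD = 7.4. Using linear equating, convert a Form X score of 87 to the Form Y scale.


slope = SD_Y / SD_X = 7.4 / 12.25 ~ 0.6041
intercept = mean_Y - slope * mean_X = 70.47 - (7.4 / 12.25) * 43.02 ~ 44.4824
Y = slope * X + intercept. To avoid rounding drift from the rounded slope/intercept, evaluate the equivalent form Y = mean_Y + SD_Y * (X - mean_X) / SD_X at full precision:
Y = 70.47 + 7.4 * (87 - 43.02) / 12.25
Y = 70.47 + 7.4 * 43.98 / 12.25
Y = 70.47 + 325.452 / 12.25
Y = 70.47 + 26.5675
Y = 97.0375

97.0375


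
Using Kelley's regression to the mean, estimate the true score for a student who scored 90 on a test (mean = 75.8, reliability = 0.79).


T_est = rxx * X + (1 - rxx) * mean
T_est = 0.79 * 90 + 0.21 * 75.8
T_est = 71.1 + 15.918
T_est = 87.018

87.018


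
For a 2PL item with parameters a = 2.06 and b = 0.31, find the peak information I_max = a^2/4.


For 2PL, max info at theta = b = 0.31
I_max = a^2 / 4 = 2.06^2 / 4
= 4.2436 / 4
I_max = 1.0609

1.0609


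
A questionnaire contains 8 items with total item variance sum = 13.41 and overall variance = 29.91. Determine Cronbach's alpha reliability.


alpha = (k/(k-1)) * (1 - sum(si^2)/s_total^2)
= (8/7) * (1 - 13.41/29.91)
alpha = 0.6305

0.6305


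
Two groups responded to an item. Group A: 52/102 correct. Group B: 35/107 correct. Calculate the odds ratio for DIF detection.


Odds_A = 52/50 = 1.04
Odds_B = 35/72 = 0.4861
OR = Odds_A / Odds_B = 1.04 / 0.4861
Exactly, OR = (52 * 72) / (50 * 35) = 3744 / 1750
OR = 2.1394

2.1394


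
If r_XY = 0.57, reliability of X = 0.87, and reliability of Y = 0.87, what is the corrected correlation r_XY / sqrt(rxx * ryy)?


r_corrected = rxy / sqrt(rxx * ryy)
= 0.57 / sqrt(0.87 * 0.87)
= 0.57 / sqrt(0.7569)
= 0.57 / 0.87
r_corrected = 0.6552

0.6552


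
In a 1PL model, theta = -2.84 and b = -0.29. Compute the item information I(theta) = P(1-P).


P = 1/(1+exp(-(-2.84--0.29))) = 0.0724
I = P*(1-P) = 0.0724 * 0.9276
I = 0.0672

0.0672


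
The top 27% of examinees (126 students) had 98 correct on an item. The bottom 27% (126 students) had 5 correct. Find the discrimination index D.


p_upper = 98/126 = 0.7778
p_lower = 5/126 = 0.0397
D = 0.7778 - 0.0397 = 0.7381

0.7381


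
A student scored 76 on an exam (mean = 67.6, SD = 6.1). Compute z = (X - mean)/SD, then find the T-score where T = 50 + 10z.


z = (X - mean) / SD = (76 - 67.6) / 6.1
z = 8.4 / 6.1
z = 1.377
T-score = T = 50 + 10z
Carry z at full precision (z = 8.4 / 6.1) into the conversion:
T-score = 50 + 10 * (8.4 / 6.1) = 50 + 84 / 6.1
T-score = 50 + 13.7705
T-score = 63.7705

63.7705


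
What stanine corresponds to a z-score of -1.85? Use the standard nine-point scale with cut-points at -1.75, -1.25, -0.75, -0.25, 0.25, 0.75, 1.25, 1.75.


Stanine boundaries: [-1.75, -1.25, -0.75, -0.25, 0.25, 0.75, 1.25, 1.75]
z = -1.85
Check each boundary:
  z < -1.75
  z < -1.25
  z < -0.75
  z < -0.25
  z < 0.25
  z < 0.75
  z < 1.25
  z < 1.75
Highest qualifying boundary gives stanine = 1

1


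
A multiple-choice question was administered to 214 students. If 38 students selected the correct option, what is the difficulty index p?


Item difficulty p = number correct / total examinees
p = 38 / 214
p = 0.1776

0.1776


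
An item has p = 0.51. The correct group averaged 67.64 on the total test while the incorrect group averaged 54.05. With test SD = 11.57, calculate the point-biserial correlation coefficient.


q = 1 - p = 0.49
rpb = ((M1 - M0) / SD) * sqrt(p * q)
rpb = ((67.64 - 54.05) / 11.57) * sqrt(0.51 * 0.49)
rpb = 0.5872

0.5872


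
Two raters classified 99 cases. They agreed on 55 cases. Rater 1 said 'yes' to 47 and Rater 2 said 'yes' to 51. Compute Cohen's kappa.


P_o = 55/99 = 0.555556
P_e = (47*51 + 52*48) / 9801 = 0.499235
kappa = (P_o - P_e) / (1 - P_e)
kappa = (0.555556 - 0.499235) / (1 - 0.499235)
kappa = 0.1125

0.1125


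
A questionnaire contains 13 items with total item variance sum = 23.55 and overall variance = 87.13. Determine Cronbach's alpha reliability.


alpha = (k/(k-1)) * (1 - sum(si^2)/s_total^2)
= (13/12) * (1 - 23.55/87.13)
alpha = 0.7905

0.7905


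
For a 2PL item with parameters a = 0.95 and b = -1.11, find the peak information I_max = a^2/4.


For 2PL, max info at theta = b = -1.11
I_max = a^2 / 4 = 0.95^2 / 4
= 0.9025 / 4
I_max = 0.2256

0.2256


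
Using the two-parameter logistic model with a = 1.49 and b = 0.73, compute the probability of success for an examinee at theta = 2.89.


a*(theta - b) = 1.49 * (2.89 - 0.73) = 3.2184
exp(-3.2184) = 0.04
P = 1 / (1 + 0.04)
P = 0.9615

0.9615


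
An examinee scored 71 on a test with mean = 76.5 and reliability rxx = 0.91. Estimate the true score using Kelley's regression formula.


T_est = rxx * X + (1 - rxx) * mean
T_est = 0.91 * 71 + 0.09 * 76.5
T_est = 64.61 + 6.885
T_est = 71.495

71.495


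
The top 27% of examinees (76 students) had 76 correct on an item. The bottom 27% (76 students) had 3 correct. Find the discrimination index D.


p_upper = 76/76 = 1.0
p_lower = 3/76 = 0.0395
D = 1.0 - 0.0395 = 0.9605

0.9605


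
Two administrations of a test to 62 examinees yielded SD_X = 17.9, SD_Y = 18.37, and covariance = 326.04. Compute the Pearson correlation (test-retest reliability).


r = cov(X,Y) / (SD_X * SD_Y)
r = 326.04 / (17.9 * 18.37)
r = 326.04 / 328.823
r = 0.9915

0.9915


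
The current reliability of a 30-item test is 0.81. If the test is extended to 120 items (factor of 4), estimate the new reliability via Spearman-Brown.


r_new = (n * rxx) / (1 + (n-1) * rxx)
r_new = (4 * 0.81) / (1 + 3 * 0.81)
r_new = 3.24 / 3.43
r_new = 0.9446

0.9446


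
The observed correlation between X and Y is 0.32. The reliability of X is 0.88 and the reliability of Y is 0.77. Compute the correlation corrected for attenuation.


r_corrected = rxy / sqrt(rxx * ryy)
= 0.32 / sqrt(0.88 * 0.77)
= 0.32 / sqrt(0.6776)
= 0.32 / 0.823165
r_corrected = 0.3887

0.3887


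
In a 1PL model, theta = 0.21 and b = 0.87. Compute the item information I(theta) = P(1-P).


P = 1/(1+exp(-(0.21-0.87))) = 0.3407
I = P*(1-P) = 0.3407 * 0.6593
I = 0.2246

0.2246


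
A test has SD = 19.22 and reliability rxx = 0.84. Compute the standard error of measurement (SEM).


SEM = SD * sqrt(1 - rxx)
SEM = 19.22 * sqrt(1 - 0.84)
SEM = 19.22 * sqrt(0.16) = 19.22 * 0.4
SEM = 7.688

7.688


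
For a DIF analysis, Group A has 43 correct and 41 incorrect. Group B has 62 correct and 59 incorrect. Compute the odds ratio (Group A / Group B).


Odds_A = 43/41 = 1.0488
Odds_B = 62/59 = 1.0508
OR = Odds_A / Odds_B = 1.0488 / 1.0508
Exactly, OR = (43 * 59) / (41 * 62) = 2537 / 2542
OR = 0.998

0.998


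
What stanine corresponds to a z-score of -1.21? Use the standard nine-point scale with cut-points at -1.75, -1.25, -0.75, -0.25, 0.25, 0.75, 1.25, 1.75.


Stanine boundaries: [-1.75, -1.25, -0.75, -0.25, 0.25, 0.75, 1.25, 1.75]
z = -1.21
Check each boundary:
  z >= -1.75 -> could be stanine 2
  z >= -1.25 -> could be stanine 3
  z < -0.75
  z < -0.25
  z < 0.25
  z < 0.75
  z < 1.25
  z < 1.75
Highest qualifying boundary gives stanine = 3

3


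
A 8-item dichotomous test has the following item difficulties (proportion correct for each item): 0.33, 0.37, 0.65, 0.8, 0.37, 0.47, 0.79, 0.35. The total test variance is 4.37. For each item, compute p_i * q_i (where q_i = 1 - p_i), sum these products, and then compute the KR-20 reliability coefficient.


For each item, compute p_i * q_i:
  Item 1: 0.33 * 0.67 = 0.2211
  Item 2: 0.37 * 0.63 = 0.2331
  Item 3: 0.65 * 0.35 = 0.2275
  Item 4: 0.8 * 0.2 = 0.16
  Item 5: 0.37 * 0.63 = 0.2331
  Item 6: 0.47 * 0.53 = 0.2491
  Item 7: 0.79 * 0.21 = 0.1659
  Item 8: 0.35 * 0.65 = 0.2275
Sum(p_i * q_i) = 0.2211 + 0.2331 + 0.2275 + 0.16 + 0.2331 + 0.2491 + 0.1659 + 0.2275 = 1.7173
KR-20 = (k/(k-1)) * (1 - Sum(p_i*q_i) / Var_total)
= (8/7) * (1 - 1.7173/4.37)
= 1.1429 * 0.607
KR-20 = 0.6937

0.6937


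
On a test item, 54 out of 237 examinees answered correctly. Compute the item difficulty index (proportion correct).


Item difficulty p = number correct / total examinees
p = 54 / 237
p = 0.2278

0.2278


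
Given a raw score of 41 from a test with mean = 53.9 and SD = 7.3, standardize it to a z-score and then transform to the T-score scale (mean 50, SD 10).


z = (X - mean) / SD = (41 - 53.9) / 7.3
z = -12.9 / 7.3
z = -1.7671
T-score = T = 50 + 10z
Carry z at full precision (z = -12.9 / 7.3) into the conversion:
T-score = 50 + 10 * (-12.9 / 7.3) = 50 + -129 / 7.3
T-score = 50 + -17.6712
T-score = 32.3288

32.3288


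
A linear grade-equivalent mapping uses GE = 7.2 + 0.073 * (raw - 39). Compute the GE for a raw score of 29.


raw - median = 29 - 39 = -10
slope * diff = 0.073 * -10 = -0.73
GE = 7.2 + -0.73
GE = 6.47

6.47


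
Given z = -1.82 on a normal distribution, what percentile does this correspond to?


CDF(z) = 0.5 * (1 + erf(z/sqrt(2)))
erf(-1.2869) = -0.9312
CDF = 0.0344
Percentile rank = 0.0344 * 100 = 3.44

3.44


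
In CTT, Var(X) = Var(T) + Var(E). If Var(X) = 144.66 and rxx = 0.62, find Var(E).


var_true = rxx * var_obs = 0.62 * 144.66 = 89.6892
var_error = var_obs - var_true
var_error = 144.66 - 89.6892
var_error = 54.9708

54.9708


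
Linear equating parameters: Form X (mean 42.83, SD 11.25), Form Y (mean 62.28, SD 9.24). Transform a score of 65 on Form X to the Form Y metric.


slope = SD_Y / SD_X = 9.24 / 11.25 ~ 0.8213
intercept = mean_Y - slope * mean_X = 62.28 - (9.24 / 11.25) * 42.83 ~ 27.1023
Y = slope * X + intercept. To avoid rounding drift from the rounded slope/intercept, evaluate the equivalent form Y = mean_Y + SD_Y * (X - mean_X) / SD_X at full precision:
Y = 62.28 + 9.24 * (65 - 42.83) / 11.25
Y = 62.28 + 9.24 * 22.17 / 11.25
Y = 62.28 + 204.8508 / 11.25
Y = 62.28 + 18.209
Y = 80.489

80.489


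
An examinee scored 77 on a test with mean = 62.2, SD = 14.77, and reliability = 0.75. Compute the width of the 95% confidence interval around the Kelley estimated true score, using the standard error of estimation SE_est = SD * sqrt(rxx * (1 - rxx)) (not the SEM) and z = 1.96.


True score estimate = 0.75*77 + 0.25*62.2 = 73.3
SE_est = SD * sqrt(rxx * (1 - rxx)) = 14.77 * sqrt(0.75 * 0.25) = 14.77 * sqrt(0.1875) = 6.395598
CI = T_est +/- z * SE_est, so width = 2 * z * SE_est = 2 * 1.96 * 6.395598
Width = 25.0707

25.0707


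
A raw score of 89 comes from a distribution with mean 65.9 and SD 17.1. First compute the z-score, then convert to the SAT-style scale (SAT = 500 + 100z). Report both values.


z = (X - mean) / SD = (89 - 65.9) / 17.1
z = 23.1 / 17.1
z = 1.3509
SAT-scale = SAT = 500 + 100z
Carry z at full precision (z = 23.1 / 17.1) into the conversion:
SAT-scale = 500 + 100 * (23.1 / 17.1) = 500 + 2310 / 17.1
SAT-scale = 500 + 135.0877
SAT-scale = 635.0877

635.0877


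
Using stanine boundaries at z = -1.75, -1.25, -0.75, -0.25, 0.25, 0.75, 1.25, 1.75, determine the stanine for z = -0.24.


Stanine boundaries: [-1.75, -1.25, -0.75, -0.25, 0.25, 0.75, 1.25, 1.75]
z = -0.24
Check each boundary:
  z >= -1.75 -> could be stanine 2
  z >= -1.25 -> could be stanine 3
  z >= -0.75 -> could be stanine 4
  z >= -0.25 -> could be stanine 5
  z < 0.25
  z < 0.75
  z < 1.25
  z < 1.75
Highest qualifying boundary gives stanine = 5

5


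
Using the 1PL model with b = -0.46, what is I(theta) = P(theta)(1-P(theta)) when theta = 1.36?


P = 1/(1+exp(-(1.36--0.46))) = 0.8606
I = P*(1-P) = 0.8606 * 0.1394
I = 0.12

0.12


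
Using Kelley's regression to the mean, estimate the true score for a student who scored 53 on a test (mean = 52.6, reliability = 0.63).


T_est = rxx * X + (1 - rxx) * mean
T_est = 0.63 * 53 + 0.37 * 52.6
T_est = 33.39 + 19.462
T_est = 52.852

52.852


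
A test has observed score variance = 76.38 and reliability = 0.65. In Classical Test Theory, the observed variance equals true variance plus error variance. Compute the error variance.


var_true = rxx * var_obs = 0.65 * 76.38 = 49.647
var_error = var_obs - var_true
var_error = 76.38 - 49.647
var_error = 26.733

26.733
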